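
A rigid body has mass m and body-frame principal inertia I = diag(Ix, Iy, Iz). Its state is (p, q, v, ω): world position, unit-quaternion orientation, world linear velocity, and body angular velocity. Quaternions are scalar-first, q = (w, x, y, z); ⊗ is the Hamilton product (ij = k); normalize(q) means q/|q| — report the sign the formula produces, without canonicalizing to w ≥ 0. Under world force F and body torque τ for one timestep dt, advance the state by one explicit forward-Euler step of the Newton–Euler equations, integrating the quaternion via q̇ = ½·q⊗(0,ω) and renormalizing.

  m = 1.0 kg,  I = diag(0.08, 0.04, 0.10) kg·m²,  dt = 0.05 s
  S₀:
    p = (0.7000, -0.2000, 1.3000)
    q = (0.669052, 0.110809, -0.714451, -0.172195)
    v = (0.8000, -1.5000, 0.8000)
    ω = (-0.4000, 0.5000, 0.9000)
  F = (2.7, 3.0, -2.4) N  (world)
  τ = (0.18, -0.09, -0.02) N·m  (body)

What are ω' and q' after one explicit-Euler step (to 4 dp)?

ω' = (-0.3044, 0.3785, 0.8860)
q' = (0.6827, 0.0902, -0.7066, -0.1628)

(τ − ω×Iω)/I = (1.9125, -2.4300, -0.2800)
ω' = ω + α·dt = (-0.3044, 0.3785, 0.8860)
2q̇ = q⊗(0,ω) = (0.5565246, -0.8245292, 0.3036759, 0.3717709)
q' = normalize(q + ½dt·q⊗(0,ω)) = (0.6827, 0.0902, -0.7066, -0.1628)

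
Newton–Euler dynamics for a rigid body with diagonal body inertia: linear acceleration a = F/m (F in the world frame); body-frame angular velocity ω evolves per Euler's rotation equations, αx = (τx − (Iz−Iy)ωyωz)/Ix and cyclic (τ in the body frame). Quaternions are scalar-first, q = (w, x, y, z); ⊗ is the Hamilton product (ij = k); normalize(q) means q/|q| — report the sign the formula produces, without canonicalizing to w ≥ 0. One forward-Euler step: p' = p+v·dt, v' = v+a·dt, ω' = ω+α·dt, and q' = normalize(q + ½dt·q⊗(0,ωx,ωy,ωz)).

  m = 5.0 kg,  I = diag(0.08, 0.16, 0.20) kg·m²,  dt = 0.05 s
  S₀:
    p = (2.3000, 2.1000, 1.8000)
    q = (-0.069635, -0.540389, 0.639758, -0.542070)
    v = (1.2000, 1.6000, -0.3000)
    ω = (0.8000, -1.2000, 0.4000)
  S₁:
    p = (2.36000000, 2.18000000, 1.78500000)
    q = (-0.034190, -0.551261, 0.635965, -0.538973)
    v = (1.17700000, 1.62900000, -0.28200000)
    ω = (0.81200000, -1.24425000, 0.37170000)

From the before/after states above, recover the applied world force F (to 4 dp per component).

v₁ − v₀ = (-0.02300000, 0.02900000, 0.01800000)
applied force F = (-2.3000, 2.9000, 1.8000)

F = (-2.3000, 2.9000, 1.8000)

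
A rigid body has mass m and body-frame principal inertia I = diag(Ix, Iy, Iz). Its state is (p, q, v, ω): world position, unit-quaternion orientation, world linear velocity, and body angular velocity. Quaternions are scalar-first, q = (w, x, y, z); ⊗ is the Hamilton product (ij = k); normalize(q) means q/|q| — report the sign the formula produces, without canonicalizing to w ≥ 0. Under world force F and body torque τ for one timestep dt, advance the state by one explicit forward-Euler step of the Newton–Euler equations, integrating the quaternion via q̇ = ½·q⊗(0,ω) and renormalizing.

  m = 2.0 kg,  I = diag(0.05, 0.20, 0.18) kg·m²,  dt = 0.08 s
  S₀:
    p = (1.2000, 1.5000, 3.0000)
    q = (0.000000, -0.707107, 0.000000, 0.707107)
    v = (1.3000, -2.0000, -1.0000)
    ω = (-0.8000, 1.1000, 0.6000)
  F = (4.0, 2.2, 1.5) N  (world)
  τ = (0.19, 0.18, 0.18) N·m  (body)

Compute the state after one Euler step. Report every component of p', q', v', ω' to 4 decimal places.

ω×(Iω) gyroscopic = (-0.0132, 0.0624, -0.1320)
angular accel α = (4.0640, 0.5880, 1.7333)
ω' = ω + α·dt = (-0.4749, 1.1470, 0.7387)
2q̇ = q⊗(0,ω) = (-0.9899498, -0.7778177, -0.1414214, -0.7778177)
q + ½dt·q⊗(0,ω), renormalized = (-0.0395, -0.7369, -0.0056, 0.6748)
a = F/m = (2.0000, 1.1000, 0.7500)
p + v·dt = (1.3040, 1.3400, 2.9200)
v + (F/m)dt = (1.4600, -1.9120, -0.9400)

p' = (1.3040, 1.3400, 2.9200)
q' = (-0.0395, -0.7369, -0.0056, 0.6748)
v' = (1.4600, -1.9120, -0.9400)
ω' = (-0.4749, 1.1470, 0.7387)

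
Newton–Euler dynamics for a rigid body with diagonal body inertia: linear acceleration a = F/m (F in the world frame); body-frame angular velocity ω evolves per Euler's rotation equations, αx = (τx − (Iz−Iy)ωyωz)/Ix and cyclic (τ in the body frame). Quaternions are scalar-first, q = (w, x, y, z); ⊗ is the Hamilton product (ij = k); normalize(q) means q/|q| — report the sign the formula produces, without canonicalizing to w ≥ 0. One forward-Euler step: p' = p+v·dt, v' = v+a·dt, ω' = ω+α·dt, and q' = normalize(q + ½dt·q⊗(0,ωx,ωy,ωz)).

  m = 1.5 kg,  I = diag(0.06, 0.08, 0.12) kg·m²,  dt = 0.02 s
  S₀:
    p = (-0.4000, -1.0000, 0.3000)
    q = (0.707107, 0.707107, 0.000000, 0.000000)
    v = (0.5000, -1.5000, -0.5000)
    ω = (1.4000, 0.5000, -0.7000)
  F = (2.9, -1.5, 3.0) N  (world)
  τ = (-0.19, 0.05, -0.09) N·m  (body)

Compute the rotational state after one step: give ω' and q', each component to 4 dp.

(τ − ω×Iω)/I = (-2.9333, -0.1100, -0.8667)
ω' = ω + α·dt = (1.3413, 0.4978, -0.7173)
2q̇ = q⊗(0,ω) = (-0.9899498, 0.9899498, 0.8485284, -0.1414214)
q + ½dt·q⊗(0,ω), renormalized = (0.6971, 0.7169, 0.0085, -0.0014)

ω' = (1.3413, 0.4978, -0.7173)
q' = (0.6971, 0.7169, 0.0085, -0.0014)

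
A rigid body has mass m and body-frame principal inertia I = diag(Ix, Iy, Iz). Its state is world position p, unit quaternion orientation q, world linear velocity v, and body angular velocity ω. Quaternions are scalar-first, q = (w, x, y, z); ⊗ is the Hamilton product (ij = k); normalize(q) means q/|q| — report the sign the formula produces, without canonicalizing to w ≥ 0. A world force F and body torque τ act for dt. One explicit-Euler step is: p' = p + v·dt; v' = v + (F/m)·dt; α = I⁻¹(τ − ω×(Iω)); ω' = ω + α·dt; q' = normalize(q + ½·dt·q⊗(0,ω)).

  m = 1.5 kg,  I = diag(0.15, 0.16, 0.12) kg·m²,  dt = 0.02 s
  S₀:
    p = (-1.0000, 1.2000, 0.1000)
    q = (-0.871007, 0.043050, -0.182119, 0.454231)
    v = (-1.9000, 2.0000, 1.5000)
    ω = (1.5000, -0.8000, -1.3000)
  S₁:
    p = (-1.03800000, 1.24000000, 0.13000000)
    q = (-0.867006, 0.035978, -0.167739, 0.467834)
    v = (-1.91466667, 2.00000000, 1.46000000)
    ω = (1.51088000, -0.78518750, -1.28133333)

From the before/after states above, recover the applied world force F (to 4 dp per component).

F = (-1.1000, 0.0000, -3.0000)

v₁ − v₀ = (-0.01466667, 0.00000000, -0.04000000)
applied force F = (-1.1000, 0.0000, -3.0000)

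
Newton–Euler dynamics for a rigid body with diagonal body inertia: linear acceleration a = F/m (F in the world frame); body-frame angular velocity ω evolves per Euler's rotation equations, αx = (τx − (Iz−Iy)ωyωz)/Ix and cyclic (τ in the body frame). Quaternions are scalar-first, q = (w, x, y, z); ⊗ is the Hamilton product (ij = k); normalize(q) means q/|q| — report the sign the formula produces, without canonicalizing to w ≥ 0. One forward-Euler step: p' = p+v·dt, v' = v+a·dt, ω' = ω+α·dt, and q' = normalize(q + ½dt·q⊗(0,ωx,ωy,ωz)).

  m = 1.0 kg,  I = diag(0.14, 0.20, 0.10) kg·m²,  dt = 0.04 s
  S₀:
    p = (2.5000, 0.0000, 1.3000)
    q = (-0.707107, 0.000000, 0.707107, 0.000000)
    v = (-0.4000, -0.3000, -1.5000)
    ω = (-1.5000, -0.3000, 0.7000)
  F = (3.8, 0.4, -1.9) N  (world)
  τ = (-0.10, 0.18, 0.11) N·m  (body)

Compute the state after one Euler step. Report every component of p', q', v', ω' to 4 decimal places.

p' = (2.4840, -0.0120, 1.2400)
q' = (-0.7025, 0.0311, 0.7109, 0.0113)
v' = (-0.2480, -0.2840, -1.5760)
ω' = (-1.5346, -0.2556, 0.7332)

gyro term ω×Iω = (0.0210, -0.0420, 0.0270)
angular accel α = (-0.8643, 1.1100, 0.8300)
ω + α·dt = (-1.5346, -0.2556, 0.7332)
Hamilton product q⊗(0,ω) = (0.2121321, 1.5556354, 0.2121321, 0.5656856)
updated quaternion q' = (-0.7025, 0.0311, 0.7109, 0.0113)
a = (3.8000, 0.4000, -1.9000)
new position p' = (2.4840, -0.0120, 1.2400)
new velocity v' = (-0.2480, -0.2840, -1.5760)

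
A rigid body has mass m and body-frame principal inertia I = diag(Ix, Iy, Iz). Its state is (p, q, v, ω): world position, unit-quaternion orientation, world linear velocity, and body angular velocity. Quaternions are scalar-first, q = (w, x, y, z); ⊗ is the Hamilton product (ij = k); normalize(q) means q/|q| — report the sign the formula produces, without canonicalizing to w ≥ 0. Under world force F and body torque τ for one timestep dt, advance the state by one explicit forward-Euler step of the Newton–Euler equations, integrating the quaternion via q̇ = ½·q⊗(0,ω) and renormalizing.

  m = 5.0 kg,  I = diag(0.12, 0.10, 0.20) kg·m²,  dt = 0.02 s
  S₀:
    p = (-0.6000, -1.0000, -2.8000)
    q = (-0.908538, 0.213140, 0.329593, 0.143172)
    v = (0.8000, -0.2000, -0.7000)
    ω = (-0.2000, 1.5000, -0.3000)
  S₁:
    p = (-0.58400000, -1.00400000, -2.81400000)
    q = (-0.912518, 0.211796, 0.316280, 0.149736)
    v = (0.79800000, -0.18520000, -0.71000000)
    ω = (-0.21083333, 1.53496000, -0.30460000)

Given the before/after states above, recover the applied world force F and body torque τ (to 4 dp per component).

F = (-0.5000, 3.7000, -2.5000)
τ = (-0.1100, 0.1700, -0.0400)

velocity change Δv = (-0.00200000, 0.01480000, -0.01000000)
m·(v₁−v₀)/dt = (-0.5000, 3.7000, -2.5000)
rate change Δω = (-0.01083333, 0.03496000, -0.00460000)
precession coupling = (-0.0450, -0.0048, 0.0060)
τ = I·(Δω/dt) + ω₀×(Iω₀) = (-0.1100, 0.1700, -0.0400)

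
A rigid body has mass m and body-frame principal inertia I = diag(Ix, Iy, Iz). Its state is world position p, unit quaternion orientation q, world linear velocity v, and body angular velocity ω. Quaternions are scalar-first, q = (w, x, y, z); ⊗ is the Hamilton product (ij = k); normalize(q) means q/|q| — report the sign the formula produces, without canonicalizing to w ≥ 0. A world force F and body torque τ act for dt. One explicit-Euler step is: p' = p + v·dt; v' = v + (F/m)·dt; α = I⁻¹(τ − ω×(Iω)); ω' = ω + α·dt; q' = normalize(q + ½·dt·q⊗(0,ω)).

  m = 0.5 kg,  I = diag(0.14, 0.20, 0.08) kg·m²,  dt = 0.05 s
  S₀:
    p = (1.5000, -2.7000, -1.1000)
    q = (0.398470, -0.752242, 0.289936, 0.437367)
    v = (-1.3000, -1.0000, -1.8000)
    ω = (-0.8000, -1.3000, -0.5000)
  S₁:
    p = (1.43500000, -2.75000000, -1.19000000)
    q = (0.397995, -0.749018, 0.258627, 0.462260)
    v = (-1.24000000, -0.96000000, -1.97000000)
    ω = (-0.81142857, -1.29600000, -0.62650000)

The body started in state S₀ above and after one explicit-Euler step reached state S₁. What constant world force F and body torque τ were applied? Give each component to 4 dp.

F = (0.6000, 0.4000, -1.7000)
τ = (-0.1100, 0.0400, -0.1400)

Δω = ω₁−ω₀ = (-0.01142857, 0.00400000, -0.12650000)
precession coupling = (-0.0780, 0.0240, 0.0624)
I·α + gyro = (-0.1100, 0.0400, -0.1400)
Δv = v₁−v₀ = (0.06000000, 0.04000000, -0.17000000)
m·(v₁−v₀)/dt = (0.6000, 0.4000, -1.7000)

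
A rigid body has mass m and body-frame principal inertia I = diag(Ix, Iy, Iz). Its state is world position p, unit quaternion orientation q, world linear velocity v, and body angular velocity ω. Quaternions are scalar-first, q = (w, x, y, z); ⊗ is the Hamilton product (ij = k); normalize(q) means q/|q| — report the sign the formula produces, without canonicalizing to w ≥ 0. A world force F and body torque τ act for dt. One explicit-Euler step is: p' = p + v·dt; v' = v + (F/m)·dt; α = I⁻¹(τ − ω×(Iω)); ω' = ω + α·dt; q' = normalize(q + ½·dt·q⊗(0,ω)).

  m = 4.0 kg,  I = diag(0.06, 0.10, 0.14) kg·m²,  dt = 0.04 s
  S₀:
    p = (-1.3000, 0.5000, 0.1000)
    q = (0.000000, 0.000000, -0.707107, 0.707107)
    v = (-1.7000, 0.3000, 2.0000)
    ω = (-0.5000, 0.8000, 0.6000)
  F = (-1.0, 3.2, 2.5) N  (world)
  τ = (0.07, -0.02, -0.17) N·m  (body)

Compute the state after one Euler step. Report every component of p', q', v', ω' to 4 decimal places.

p + v·dt = (-1.3680, 0.5120, 0.1800)
v' = v + a·dt = (-1.7100, 0.3320, 2.0250)
α = I⁻¹(τ − ω×Iω) = (0.8467, -0.4400, -1.1000)
ω' = ω + α·dt = (-0.4661, 0.7824, 0.5560)
Hamilton product q⊗(0,ω) = (0.1414214, -0.9899498, -0.3535535, -0.3535535)
q + ½dt·q⊗(0,ω), renormalized = (0.0028, -0.0198, -0.7140, 0.6999)

p' = (-1.3680, 0.5120, 0.1800)
q' = (0.0028, -0.0198, -0.7140, 0.6999)
v' = (-1.7100, 0.3320, 2.0250)
ω' = (-0.4661, 0.7824, 0.5560)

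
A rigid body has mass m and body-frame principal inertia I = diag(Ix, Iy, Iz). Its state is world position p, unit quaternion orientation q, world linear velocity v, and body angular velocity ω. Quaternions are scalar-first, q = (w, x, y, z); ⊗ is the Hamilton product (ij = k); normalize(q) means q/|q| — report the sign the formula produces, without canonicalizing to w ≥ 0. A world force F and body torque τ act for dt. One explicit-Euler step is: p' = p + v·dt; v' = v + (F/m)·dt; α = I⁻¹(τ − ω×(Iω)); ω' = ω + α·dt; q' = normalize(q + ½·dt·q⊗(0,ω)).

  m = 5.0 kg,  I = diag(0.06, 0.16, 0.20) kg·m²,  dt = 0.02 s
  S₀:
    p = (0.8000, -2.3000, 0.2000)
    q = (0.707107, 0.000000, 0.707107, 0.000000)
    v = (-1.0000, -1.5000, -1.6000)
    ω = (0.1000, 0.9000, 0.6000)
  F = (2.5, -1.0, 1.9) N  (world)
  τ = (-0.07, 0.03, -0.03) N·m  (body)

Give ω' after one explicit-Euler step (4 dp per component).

ω' = (0.0695, 0.9048, 0.5961)

α = I⁻¹(τ − ω×Iω) = (-1.5267, 0.2400, -0.1950)
ω' = ω + α·dt = (0.0695, 0.9048, 0.5961)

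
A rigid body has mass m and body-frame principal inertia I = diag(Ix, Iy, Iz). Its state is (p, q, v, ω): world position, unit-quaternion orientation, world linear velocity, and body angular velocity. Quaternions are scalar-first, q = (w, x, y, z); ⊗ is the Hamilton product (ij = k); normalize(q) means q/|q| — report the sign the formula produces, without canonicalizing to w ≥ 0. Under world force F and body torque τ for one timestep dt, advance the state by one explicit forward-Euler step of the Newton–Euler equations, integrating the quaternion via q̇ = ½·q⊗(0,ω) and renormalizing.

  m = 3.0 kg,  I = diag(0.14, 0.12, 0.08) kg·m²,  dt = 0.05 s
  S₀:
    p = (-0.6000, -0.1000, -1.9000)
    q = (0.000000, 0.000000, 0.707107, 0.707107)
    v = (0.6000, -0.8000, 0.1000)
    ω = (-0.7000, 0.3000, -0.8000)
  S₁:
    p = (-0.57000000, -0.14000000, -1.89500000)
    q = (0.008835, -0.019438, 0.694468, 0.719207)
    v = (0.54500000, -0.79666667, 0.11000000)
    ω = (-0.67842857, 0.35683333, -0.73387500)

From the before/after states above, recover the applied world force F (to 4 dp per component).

velocity change Δv = (-0.05500000, 0.00333333, 0.01000000)
m·(v₁−v₀)/dt = (-3.3000, 0.2000, 0.6000)

F = (-3.3000, 0.2000, 0.6000)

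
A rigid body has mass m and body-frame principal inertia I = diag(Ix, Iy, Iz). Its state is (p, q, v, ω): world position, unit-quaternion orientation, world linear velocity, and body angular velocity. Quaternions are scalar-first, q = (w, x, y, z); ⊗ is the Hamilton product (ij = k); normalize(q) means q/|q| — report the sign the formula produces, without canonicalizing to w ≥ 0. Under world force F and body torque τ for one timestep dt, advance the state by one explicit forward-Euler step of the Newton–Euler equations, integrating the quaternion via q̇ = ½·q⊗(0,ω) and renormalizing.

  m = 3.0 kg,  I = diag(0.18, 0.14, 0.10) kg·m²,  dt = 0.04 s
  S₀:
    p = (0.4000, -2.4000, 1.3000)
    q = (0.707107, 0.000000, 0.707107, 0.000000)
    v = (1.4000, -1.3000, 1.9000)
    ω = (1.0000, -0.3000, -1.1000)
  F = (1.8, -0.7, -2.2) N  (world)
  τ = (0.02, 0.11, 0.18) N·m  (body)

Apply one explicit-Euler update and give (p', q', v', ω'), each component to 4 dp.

p' = (0.4560, -2.4520, 1.3760)
q' = (0.7110, -0.0014, 0.7025, -0.0297)
v' = (1.4240, -1.3093, 1.8707)
ω' = (1.0074, -0.2434, -1.0328)

p + v·dt = (0.4560, -2.4520, 1.3760)
v' = v + a·dt = (1.4240, -1.3093, 1.8707)
precession coupling ω×(Iω) = (-0.0132, -0.0880, 0.0120)
angular accel α = (0.1844, 1.4143, 1.6800)
new body rate ω' = (1.0074, -0.2434, -1.0328)
2q̇ = q⊗(0,ω) = (0.2121321, -0.0707107, -0.2121321, -1.4849247)
q' = normalize(q + ½dt·q⊗(0,ω)) = (0.7110, -0.0014, 0.7025, -0.0297)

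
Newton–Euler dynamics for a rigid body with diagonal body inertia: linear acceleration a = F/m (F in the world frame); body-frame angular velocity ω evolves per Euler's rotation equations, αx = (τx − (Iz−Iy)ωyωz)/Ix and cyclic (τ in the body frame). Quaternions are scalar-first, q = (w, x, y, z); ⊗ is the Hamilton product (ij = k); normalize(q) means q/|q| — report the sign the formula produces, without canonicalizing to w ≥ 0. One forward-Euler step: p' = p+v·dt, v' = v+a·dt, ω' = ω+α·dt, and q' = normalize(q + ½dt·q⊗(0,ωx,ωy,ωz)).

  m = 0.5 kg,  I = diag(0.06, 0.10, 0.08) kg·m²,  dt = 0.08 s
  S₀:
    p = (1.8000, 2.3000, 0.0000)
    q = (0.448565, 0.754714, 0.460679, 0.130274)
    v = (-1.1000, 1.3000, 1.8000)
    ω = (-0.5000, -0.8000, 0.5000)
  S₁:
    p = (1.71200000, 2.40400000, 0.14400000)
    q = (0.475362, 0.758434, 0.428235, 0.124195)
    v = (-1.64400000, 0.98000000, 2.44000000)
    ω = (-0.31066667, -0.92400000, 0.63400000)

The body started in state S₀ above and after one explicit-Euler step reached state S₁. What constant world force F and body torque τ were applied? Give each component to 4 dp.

F = (-3.4000, -2.0000, 4.0000)
τ = (0.1500, -0.1500, 0.1500)

ω₁ − ω₀ = (0.18933333, -0.12400000, 0.13400000)
applied torque τ = (0.1500, -0.1500, 0.1500)
v₁ − v₀ = (-0.54400000, -0.32000000, 0.64000000)
m·(v₁−v₀)/dt = (-3.4000, -2.0000, 4.0000)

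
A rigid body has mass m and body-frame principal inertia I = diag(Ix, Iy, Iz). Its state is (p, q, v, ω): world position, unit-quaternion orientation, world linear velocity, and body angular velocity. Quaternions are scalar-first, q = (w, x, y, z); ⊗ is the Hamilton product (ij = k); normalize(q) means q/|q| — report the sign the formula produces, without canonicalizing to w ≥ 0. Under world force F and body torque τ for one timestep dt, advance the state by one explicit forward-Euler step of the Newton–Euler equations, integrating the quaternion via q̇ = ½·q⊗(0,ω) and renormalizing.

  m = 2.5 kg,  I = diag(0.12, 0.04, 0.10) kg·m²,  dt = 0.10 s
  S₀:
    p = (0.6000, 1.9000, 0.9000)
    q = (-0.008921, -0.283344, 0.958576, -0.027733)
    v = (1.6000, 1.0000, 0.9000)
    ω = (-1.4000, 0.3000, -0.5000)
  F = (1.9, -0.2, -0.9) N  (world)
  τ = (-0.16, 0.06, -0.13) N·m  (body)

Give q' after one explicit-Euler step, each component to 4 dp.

2q̇ = q⊗(0,ω) = (-0.6981209, -0.4584787, -0.1055221, 1.2614637)
q + ½dt·q⊗(0,ω), renormalized = (-0.0437, -0.3054, 0.9506, 0.0352)

q' = (-0.0437, -0.3054, 0.9506, 0.0352)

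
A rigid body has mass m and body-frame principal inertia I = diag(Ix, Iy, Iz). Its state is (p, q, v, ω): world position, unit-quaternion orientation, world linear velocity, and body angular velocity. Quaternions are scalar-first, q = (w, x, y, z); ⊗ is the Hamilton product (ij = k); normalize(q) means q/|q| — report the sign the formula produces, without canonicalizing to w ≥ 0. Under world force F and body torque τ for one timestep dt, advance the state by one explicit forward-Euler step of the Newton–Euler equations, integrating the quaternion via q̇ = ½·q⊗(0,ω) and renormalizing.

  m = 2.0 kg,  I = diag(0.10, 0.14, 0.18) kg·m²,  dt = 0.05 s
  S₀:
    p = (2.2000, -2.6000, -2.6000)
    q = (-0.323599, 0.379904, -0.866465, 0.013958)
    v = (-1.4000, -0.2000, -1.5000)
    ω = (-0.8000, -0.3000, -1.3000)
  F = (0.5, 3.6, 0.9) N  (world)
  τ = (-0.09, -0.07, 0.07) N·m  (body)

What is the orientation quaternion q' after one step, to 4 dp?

q' = (-0.3218, 0.4143, -0.8513, 0.0043)

Hamilton product q⊗(0,ω) = (0.0621291, 1.3894711, 0.5797885, -0.3864645)
updated quaternion q' = (-0.3218, 0.4143, -0.8513, 0.0043)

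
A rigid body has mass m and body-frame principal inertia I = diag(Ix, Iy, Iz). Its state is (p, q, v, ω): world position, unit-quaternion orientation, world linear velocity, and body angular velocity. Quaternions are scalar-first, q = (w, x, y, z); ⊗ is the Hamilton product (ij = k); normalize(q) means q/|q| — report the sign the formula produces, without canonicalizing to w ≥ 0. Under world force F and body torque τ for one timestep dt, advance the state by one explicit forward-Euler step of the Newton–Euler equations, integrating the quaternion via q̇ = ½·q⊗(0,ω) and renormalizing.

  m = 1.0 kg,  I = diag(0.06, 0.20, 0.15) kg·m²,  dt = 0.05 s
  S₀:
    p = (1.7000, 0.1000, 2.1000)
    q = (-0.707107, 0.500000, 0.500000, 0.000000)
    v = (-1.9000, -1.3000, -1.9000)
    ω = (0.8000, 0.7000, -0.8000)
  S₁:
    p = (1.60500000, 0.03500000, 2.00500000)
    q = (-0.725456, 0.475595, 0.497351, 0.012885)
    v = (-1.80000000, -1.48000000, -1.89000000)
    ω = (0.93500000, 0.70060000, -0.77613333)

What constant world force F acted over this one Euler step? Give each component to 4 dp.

F = (2.0000, -3.6000, 0.2000)

velocity change Δv = (0.10000000, -0.18000000, 0.01000000)
F = m·Δv/dt = (2.0000, -3.6000, 0.2000)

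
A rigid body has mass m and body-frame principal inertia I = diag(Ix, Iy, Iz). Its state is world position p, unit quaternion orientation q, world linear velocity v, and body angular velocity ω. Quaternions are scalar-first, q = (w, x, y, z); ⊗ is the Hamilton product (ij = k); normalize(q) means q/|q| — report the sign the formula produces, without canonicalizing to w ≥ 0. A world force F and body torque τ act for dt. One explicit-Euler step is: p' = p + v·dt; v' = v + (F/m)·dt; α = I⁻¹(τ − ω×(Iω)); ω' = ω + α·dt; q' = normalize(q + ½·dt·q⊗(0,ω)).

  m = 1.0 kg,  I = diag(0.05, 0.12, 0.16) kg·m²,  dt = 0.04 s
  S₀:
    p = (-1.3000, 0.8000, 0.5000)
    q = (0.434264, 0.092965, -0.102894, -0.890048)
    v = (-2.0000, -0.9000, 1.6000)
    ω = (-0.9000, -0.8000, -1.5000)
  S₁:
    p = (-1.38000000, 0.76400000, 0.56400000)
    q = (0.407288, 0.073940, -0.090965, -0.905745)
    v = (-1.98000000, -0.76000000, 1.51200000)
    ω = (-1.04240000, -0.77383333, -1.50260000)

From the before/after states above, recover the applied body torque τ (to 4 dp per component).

τ = (-0.1300, -0.0700, 0.0400)

ω₁ − ω₀ = (-0.14240000, 0.02616667, -0.00260000)
precession coupling = (0.0480, -0.1485, 0.0504)
applied torque τ = (-0.1300, -0.0700, 0.0400)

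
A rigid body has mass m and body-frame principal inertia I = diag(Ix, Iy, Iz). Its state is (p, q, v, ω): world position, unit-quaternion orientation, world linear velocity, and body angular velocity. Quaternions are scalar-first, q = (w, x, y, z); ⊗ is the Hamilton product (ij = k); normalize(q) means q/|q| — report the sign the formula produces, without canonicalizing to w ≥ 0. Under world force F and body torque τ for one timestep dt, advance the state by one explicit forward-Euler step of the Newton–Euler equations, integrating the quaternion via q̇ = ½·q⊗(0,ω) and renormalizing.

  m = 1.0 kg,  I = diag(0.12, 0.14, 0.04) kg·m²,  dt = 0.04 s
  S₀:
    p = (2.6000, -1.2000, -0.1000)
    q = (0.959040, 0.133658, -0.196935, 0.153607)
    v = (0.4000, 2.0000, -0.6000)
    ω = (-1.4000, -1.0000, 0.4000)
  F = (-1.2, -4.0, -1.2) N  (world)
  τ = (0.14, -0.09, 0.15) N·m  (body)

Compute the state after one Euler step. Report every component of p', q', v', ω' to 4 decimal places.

linear accel F/m = (-1.2000, -4.0000, -1.2000)
p' = p + v·dt = (2.6160, -1.1200, -0.1240)
v + (F/m)dt = (0.3520, 1.8400, -0.6480)
gyro term ω×Iω = (0.0400, -0.0448, 0.0280)
(τ − ω×Iω)/I = (0.8333, -0.3229, 3.0500)
ω + α·dt = (-1.3667, -1.0129, 0.5220)
2q̇ = q⊗(0,ω) = (-0.0712566, -1.2678230, -1.2275530, -0.0257510)
q' = normalize(q + ½dt·q⊗(0,ω)) = (0.9570, 0.1082, -0.2213, 0.1530)

p' = (2.6160, -1.1200, -0.1240)
q' = (0.9570, 0.1082, -0.2213, 0.1530)
v' = (0.3520, 1.8400, -0.6480)
ω' = (-1.3667, -1.0129, 0.5220)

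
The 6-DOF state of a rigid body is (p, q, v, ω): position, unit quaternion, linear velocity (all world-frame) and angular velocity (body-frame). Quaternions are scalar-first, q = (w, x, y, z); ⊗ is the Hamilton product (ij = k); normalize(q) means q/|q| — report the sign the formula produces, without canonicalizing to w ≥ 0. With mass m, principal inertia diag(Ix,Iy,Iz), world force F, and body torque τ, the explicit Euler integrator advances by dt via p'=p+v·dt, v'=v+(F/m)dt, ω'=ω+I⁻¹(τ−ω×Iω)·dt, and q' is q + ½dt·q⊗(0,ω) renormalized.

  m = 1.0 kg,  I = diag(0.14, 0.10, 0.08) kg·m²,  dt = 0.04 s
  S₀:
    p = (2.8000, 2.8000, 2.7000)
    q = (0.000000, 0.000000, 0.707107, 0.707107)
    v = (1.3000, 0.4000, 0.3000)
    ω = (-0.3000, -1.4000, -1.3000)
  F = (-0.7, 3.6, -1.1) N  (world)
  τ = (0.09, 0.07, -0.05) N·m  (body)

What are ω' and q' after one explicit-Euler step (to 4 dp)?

angular accel α = (0.9029, 0.4660, -0.4150)
ω' = ω + α·dt = (-0.2639, -1.3814, -1.3166)
2q̇ = q⊗(0,ω) = (1.9091889, 0.0707107, -0.2121321, 0.2121321)
q + ½dt·q⊗(0,ω), renormalized = (0.0382, 0.0014, 0.7023, 0.7108)

ω' = (-0.2639, -1.3814, -1.3166)
q' = (0.0382, 0.0014, 0.7023, 0.7108)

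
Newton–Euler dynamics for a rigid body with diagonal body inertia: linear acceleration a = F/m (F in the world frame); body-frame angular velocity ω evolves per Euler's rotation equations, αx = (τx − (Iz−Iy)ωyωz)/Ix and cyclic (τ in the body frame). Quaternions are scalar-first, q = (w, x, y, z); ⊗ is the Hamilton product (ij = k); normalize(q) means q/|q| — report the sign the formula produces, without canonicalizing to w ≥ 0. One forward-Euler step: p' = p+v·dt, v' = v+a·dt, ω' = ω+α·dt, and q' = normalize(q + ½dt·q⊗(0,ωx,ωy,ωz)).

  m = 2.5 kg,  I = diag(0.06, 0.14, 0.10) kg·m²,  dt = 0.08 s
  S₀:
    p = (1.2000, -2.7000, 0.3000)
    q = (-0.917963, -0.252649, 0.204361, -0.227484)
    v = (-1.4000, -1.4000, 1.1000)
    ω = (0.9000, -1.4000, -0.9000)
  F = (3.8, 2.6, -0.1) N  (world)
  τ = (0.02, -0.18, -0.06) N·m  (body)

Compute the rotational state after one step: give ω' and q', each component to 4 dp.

α = I⁻¹(τ − ω×Iω) = (1.1733, -1.5171, 0.4080)
ω' = ω + α·dt = (0.9939, -1.5214, -0.8674)
q⊗(0,ω) = (0.3087539, -1.3285692, 0.8530285, 0.9959504)
q + ½dt·q⊗(0,ω), renormalized = (-0.9030, -0.3049, 0.2378, -0.1871)

ω' = (0.9939, -1.5214, -0.8674)
q' = (-0.9030, -0.3049, 0.2378, -0.1871)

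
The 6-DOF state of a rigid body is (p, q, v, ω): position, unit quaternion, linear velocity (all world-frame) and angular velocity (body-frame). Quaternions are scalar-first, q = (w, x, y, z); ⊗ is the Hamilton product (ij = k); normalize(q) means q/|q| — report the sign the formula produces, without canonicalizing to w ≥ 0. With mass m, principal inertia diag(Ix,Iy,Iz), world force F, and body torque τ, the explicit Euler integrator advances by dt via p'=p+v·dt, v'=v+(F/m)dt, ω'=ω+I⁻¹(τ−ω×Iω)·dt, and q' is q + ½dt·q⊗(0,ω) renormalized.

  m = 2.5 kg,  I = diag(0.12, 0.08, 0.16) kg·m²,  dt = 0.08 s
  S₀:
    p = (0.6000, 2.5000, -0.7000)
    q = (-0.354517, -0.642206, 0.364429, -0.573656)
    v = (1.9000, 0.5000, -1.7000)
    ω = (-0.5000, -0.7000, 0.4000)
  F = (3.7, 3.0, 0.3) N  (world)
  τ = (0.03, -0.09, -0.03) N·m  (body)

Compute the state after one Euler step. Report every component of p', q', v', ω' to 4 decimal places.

p' = (0.7520, 2.5400, -0.8360)
q' = (-0.3477, -0.6449, 0.3958, -0.5537)
v' = (2.0184, 0.5960, -1.6904)
ω' = (-0.4651, -0.7980, 0.3920)

ω×(Iω) gyroscopic = (-0.0224, 0.0080, -0.0140)
angular accel α = (0.4367, -1.2250, -0.1000)
new body rate ω' = (-0.4651, -0.7980, 0.3920)
Hamilton product q⊗(0,ω) = (0.1634597, -0.0785291, 0.7918723, 0.4899519)
q' = normalize(q + ½dt·q⊗(0,ω)) = (-0.3477, -0.6449, 0.3958, -0.5537)
a = F/m = (1.4800, 1.2000, 0.1200)
p + v·dt = (0.7520, 2.5400, -0.8360)
new velocity v' = (2.0184, 0.5960, -1.6904)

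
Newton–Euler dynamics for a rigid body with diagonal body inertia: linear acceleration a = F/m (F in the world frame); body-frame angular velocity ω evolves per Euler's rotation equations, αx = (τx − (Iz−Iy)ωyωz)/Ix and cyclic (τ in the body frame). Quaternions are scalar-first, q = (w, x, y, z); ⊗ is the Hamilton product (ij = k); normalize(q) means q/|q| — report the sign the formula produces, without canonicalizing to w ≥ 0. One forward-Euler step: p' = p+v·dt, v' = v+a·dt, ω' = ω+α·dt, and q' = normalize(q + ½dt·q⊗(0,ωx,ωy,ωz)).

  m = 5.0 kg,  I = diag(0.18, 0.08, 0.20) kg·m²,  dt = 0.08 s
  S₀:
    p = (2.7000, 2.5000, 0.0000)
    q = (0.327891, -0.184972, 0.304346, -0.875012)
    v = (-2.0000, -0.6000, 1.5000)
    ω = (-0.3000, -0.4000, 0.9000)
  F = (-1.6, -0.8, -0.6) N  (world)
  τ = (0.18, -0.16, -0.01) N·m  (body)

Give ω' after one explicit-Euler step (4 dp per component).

ω' = (-0.2008, -0.5654, 0.9008)

angular accel α = (1.2400, -2.0675, 0.0100)
new body rate ω' = (-0.2008, -0.5654, 0.9008)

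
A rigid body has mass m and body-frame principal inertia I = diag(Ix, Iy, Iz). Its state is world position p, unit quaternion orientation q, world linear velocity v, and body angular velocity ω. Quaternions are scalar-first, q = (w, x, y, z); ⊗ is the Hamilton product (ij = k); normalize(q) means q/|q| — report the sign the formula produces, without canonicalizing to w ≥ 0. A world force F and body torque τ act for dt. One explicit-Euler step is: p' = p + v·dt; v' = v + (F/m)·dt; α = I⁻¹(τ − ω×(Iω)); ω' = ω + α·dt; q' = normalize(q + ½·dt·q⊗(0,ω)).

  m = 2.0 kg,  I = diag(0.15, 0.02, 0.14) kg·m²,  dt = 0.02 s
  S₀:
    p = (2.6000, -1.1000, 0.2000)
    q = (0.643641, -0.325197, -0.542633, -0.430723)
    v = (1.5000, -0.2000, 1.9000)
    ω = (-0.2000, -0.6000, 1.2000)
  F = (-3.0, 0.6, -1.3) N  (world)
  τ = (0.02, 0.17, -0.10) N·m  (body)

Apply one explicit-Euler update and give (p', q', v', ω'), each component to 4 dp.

gyro term ω×Iω = (-0.0864, -0.0024, -0.0156)
angular accel α = (0.7093, 8.6200, -0.6029)
new body rate ω' = (-0.1858, -0.4276, 1.1879)
2q̇ = q⊗(0,ω) = (0.1262484, -1.0383216, 0.0901964, 0.8589608)
q' = normalize(q + ½dt·q⊗(0,ω)) = (0.6448, -0.3355, -0.5417, -0.4221)
p + v·dt = (2.6300, -1.1040, 0.2380)
v + (F/m)dt = (1.4700, -0.1940, 1.8870)

p' = (2.6300, -1.1040, 0.2380)
q' = (0.6448, -0.3355, -0.5417, -0.4221)
v' = (1.4700, -0.1940, 1.8870)
ω' = (-0.1858, -0.4276, 1.1879)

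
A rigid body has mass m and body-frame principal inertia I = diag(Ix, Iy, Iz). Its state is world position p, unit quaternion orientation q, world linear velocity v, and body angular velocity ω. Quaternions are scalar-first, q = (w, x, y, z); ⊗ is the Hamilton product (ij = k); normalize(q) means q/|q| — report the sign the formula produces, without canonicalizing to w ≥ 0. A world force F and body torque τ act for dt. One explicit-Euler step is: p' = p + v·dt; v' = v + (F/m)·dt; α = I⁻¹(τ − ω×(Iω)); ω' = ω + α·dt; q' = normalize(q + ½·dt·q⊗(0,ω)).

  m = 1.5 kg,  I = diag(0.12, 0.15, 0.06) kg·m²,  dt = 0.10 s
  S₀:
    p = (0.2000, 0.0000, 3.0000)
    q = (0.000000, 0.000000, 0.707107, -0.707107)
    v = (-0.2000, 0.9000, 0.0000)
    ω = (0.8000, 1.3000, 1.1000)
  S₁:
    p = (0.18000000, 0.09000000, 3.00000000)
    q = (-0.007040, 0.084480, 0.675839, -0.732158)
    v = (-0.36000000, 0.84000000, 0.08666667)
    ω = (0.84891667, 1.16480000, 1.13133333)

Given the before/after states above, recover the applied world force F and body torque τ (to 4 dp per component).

F = (-2.4000, -0.9000, 1.3000)
τ = (-0.0700, -0.1500, 0.0500)

rate change Δω = (0.04891667, -0.13520000, 0.03133333)
precession coupling = (-0.1287, 0.0528, 0.0312)
applied torque τ = (-0.0700, -0.1500, 0.0500)
velocity change Δv = (-0.16000000, -0.06000000, 0.08666667)
m·(v₁−v₀)/dt = (-2.4000, -0.9000, 1.3000)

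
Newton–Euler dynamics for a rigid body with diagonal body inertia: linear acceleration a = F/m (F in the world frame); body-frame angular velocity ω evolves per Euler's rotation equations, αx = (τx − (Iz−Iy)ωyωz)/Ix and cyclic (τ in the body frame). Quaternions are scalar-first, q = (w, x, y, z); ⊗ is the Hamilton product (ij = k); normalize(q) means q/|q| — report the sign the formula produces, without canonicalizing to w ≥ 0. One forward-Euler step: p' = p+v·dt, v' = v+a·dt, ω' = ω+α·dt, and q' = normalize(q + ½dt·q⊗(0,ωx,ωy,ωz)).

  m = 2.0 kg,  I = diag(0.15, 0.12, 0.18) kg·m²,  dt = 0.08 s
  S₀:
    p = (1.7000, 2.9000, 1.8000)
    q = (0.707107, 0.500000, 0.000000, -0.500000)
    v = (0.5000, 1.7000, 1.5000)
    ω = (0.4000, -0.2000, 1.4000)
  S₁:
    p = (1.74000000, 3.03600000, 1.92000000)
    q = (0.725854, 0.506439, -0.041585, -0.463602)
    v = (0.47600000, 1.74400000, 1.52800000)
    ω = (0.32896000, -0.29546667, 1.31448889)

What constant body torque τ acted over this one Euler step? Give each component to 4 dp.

τ = (-0.1500, -0.1600, -0.1900)

Δω = ω₁−ω₀ = (-0.07104000, -0.09546667, -0.08551111)
ω₀×(Iω₀) = (-0.0168, -0.0168, 0.0024)
τ = I·(Δω/dt) + ω₀×(Iω₀) = (-0.1500, -0.1600, -0.1900)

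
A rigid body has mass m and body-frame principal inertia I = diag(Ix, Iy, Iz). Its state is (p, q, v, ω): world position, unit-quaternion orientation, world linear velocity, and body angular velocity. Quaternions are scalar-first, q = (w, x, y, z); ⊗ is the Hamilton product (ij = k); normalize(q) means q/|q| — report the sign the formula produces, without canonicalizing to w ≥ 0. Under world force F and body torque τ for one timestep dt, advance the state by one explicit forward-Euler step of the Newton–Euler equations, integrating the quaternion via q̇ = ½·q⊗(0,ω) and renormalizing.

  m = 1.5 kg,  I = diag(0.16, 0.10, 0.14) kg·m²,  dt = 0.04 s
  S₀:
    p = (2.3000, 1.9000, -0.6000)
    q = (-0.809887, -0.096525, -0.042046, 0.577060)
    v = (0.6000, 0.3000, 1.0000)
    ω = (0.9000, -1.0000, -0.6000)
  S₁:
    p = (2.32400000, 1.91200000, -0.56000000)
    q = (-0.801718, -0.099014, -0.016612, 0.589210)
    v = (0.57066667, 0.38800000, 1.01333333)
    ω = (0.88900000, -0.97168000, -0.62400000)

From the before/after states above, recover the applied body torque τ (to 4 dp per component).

τ = (-0.0200, 0.0600, -0.0300)

ω₁ − ω₀ = (-0.01100000, 0.02832000, -0.02400000)
ω₀×(Iω₀) = (0.0240, -0.0108, 0.0540)
I·α + gyro = (-0.0200, 0.0600, -0.0300)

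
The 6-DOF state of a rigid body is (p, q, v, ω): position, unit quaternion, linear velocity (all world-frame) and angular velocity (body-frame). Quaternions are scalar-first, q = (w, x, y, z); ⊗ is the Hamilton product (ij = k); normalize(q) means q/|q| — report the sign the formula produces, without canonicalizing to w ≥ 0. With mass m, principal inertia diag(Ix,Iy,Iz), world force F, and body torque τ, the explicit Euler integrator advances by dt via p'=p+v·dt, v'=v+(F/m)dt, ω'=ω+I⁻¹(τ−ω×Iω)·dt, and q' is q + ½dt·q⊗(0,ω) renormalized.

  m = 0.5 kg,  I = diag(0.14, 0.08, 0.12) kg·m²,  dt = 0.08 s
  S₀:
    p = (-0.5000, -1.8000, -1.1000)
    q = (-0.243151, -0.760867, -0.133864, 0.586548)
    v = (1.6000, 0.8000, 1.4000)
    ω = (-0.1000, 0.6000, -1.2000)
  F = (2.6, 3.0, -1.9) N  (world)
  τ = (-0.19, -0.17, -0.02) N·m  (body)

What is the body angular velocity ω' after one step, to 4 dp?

ω' = (-0.1921, 0.4276, -1.2157)

α = I⁻¹(τ − ω×Iω) = (-1.1514, -2.1550, -0.1967)
ω' = ω + α·dt = (-0.1921, 0.4276, -1.2157)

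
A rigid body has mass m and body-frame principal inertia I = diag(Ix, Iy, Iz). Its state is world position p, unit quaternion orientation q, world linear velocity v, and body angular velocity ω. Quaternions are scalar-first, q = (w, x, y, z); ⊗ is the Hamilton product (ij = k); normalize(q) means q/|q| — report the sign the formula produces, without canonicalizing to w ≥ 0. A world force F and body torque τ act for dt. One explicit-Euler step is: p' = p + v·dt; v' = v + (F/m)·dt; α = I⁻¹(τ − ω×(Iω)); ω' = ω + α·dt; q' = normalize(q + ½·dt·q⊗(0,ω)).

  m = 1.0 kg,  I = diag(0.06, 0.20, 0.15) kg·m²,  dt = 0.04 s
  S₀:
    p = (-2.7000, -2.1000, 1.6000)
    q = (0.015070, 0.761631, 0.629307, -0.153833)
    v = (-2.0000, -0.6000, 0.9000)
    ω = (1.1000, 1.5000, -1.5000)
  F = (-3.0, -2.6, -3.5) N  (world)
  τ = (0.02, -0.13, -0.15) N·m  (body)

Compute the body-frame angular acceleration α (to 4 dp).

α = (-1.5417, -1.3925, -2.5400)

gyro term ω×Iω = (0.1125, 0.1485, 0.2310)
(τ − ω×Iω)/I = (-1.5417, -1.3925, -2.5400)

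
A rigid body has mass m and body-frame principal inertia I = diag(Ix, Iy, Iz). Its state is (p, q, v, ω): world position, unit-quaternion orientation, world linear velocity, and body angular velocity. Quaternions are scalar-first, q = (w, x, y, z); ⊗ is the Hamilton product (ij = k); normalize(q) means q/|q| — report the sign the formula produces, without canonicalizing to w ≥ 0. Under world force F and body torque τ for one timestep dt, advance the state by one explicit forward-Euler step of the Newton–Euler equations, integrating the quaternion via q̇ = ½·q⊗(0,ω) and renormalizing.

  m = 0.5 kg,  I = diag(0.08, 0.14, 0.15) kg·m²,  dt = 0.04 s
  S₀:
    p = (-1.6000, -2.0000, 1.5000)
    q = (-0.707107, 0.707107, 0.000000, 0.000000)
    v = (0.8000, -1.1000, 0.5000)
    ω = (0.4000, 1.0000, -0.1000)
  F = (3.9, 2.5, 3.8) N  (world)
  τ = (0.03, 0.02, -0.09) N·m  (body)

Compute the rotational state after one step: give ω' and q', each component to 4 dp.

gyro term ω×Iω = (-0.0010, 0.0028, 0.0240)
α = I⁻¹(τ − ω×Iω) = (0.3875, 0.1229, -0.7600)
ω + α·dt = (0.4155, 1.0049, -0.1304)
q⊗(0,ω) = (-0.2828428, -0.2828428, -0.6363963, 0.7778177)
q + ½dt·q⊗(0,ω), renormalized = (-0.7126, 0.7013, -0.0127, 0.0156)

ω' = (0.4155, 1.0049, -0.1304)
q' = (-0.7126, 0.7013, -0.0127, 0.0156)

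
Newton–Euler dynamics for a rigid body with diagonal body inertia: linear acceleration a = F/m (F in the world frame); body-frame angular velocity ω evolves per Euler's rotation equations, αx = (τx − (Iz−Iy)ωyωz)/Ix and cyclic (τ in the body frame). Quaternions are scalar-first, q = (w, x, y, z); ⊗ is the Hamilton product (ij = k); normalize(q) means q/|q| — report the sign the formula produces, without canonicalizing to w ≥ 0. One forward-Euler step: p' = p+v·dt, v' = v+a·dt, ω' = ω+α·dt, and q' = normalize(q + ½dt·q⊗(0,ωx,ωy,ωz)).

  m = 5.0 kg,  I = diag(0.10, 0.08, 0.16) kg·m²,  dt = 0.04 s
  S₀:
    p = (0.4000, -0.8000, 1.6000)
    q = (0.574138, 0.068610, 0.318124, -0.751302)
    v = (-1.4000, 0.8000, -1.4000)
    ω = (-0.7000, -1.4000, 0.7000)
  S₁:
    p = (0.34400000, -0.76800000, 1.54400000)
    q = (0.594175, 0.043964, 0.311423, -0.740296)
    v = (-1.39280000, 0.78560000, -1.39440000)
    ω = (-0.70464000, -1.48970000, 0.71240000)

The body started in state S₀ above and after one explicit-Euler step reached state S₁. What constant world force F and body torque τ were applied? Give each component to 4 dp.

F = (0.9000, -1.8000, 0.7000)
τ = (-0.0900, -0.1500, 0.0300)

Δv = v₁−v₀ = (0.00720000, -0.01440000, 0.00560000)
m·(v₁−v₀)/dt = (0.9000, -1.8000, 0.7000)
Δω = ω₁−ω₀ = (-0.00464000, -0.08970000, 0.01240000)
gyro term ω₀×Iω₀ = (-0.0784, 0.0294, -0.0196)
I·α + gyro = (-0.0900, -0.1500, 0.0300)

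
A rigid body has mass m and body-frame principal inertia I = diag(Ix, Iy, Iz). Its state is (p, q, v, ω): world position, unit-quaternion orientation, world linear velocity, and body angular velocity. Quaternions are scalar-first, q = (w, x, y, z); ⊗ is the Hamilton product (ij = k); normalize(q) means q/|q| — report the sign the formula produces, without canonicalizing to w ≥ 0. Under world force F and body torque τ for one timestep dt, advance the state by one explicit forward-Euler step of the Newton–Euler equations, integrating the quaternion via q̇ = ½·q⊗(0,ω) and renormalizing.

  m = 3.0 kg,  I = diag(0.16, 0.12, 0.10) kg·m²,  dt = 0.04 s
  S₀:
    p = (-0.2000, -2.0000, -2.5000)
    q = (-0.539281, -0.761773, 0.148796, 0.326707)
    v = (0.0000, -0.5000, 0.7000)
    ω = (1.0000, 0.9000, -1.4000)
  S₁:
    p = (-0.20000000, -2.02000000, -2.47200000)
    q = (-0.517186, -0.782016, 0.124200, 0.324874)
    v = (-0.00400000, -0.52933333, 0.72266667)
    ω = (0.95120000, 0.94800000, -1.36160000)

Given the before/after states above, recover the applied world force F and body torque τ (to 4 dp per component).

Δv = v₁−v₀ = (-0.00400000, -0.02933333, 0.02266667)
F = m·Δv/dt = (-0.3000, -2.2000, 1.7000)
Δω = ω₁−ω₀ = (-0.04880000, 0.04800000, 0.03840000)
ω₀×(Iω₀) = (0.0252, -0.0840, -0.0360)
I·α + gyro = (-0.1700, 0.0600, 0.0600)

F = (-0.3000, -2.2000, 1.7000)
τ = (-0.1700, 0.0600, 0.0600)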